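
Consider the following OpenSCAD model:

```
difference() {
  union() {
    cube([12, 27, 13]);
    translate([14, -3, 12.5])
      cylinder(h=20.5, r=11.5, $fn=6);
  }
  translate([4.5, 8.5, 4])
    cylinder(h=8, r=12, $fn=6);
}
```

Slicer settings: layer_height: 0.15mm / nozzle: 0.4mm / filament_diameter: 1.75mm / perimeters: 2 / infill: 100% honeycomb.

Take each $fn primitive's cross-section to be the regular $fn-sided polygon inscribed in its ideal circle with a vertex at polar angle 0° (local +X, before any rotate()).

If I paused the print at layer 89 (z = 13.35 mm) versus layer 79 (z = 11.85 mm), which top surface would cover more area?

layer 89 (z = 13.35 mm)

Layer 89 (z = 13.35): the cube does not reach this height (z outside [0, 13]); the r=11.5 cylinder at (14, -3) contributes a regular 6-gon of circumradius 11.5 (area = (6/2)·11.500²·sin(360°/6) = 343.60 mm²); Taking the union: only the r=11.5 cylinder at (14, -3) is present, so the union is just that shape — area = 343.60 mm²; the cylinder at (4.5, 8.5) is absent (z outside [4, 12]); After the difference (first − rest): none of the subtracted shapes is present at this height, so the result so far is unchanged — area = 343.60 mm². So its area = 343.60 mm². Layer 79 (z = 11.85): the cube is present — its section is the full 12×27 rectangle (area 324.00 mm²); the cylinder at (14, -3) does not reach this height (z outside [12.5, 33]); Combining (union): only the 12×27 cube is present, so the union is just that shape — area = 324.00 mm²; the r=12 cylinder at (4.5, 8.5) gives a regular 6-gon of circumradius 12 (constant along its height) (area = (6/2)·12.000²·sin(360°/6) = 374.12 mm²); Subtracting the remaining from the first: starting from that combined region (324.00 mm²), the r=12 cylinder at (4.5, 8.5) partially overlaps it — only the 224.62 mm² overlap (of its 374.12 mm²) is removed, clipping the outline — area = 99.38 mm². So its area = 99.38 mm². Layer 89 is larger (343.60 vs 99.38 mm²).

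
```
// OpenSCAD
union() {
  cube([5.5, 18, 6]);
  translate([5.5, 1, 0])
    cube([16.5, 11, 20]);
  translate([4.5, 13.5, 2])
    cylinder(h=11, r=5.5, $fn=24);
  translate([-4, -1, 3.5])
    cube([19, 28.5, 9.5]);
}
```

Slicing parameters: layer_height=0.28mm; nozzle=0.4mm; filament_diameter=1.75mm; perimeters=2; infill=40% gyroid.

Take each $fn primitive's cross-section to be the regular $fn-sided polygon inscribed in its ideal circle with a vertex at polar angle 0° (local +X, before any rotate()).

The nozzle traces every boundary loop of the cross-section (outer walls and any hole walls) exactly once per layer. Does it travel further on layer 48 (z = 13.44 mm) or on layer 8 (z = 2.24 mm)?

layer 8 (z = 2.24 mm)

Layer 48 (z = 13.44): the cube is not intersected at this z (z outside [0, 6]); the cube at (5.5, 1) (footprint 16.5×11) is included at this height (perimeter 55.00 mm); the cylinder at (4.5, 13.5) does not reach this height (z outside [2, 13]); the cube at (-4, -1) does not reach this height (z outside [3.5, 13]); Taking the union: only the 16.5×11 cube at (5.5, 1) is present, so the union is just that shape — boundary = 55.00 mm. So its perimeter = 55.00 mm. Layer 8 (z = 2.24): the cube (footprint 5.5×18) is included at this height (perimeter 47.00 mm); the cube at (5.5, 1) is present — its section is the full 16.5×11 rectangle (perimeter 55.00 mm); the cylinder at (4.5, 13.5): section is a regular 24-gon, circumradius r=5.5 (perimeter = 2·24·5.500·sin(180°/24) = 34.46 mm); the cube at (-4, -1) does not reach this height (z outside [3.5, 13]); Taking the union: the regions partially overlap (shared area 62.22 mm²), so the edge portions inside another operand are dropped and the merged outline is re-measured after clipping — boundary = 79.49 mm. So its perimeter = 79.49 mm. Layer 8 is larger (79.49 vs 55.00 mm).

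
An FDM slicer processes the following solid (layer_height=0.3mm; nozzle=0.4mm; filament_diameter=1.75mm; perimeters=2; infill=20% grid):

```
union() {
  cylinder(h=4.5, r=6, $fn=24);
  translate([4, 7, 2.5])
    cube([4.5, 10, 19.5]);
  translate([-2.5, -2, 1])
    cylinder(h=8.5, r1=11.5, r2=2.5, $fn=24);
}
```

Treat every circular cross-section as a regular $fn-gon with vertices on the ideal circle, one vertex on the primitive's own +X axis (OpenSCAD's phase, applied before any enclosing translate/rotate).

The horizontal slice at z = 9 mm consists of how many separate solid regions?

At z = 9 mm: the cylinder is not intersected at this z (z outside [0, 4.5]); the cube at (4, 7) (footprint 4.5×10) is included at this height; the cone at (-2.5, -2): at t=0.941 of its height the radius interpolates to r₁+(r₂−r₁)t = 3.029, giving a regular 24-gon of that circumradius; Merging all regions: the 2 present regions are separate (no shared area or edge), so areas and boundary lengths simply add and each stays a separate island — 2 connected regions. The result has 2 disconnected regions.

2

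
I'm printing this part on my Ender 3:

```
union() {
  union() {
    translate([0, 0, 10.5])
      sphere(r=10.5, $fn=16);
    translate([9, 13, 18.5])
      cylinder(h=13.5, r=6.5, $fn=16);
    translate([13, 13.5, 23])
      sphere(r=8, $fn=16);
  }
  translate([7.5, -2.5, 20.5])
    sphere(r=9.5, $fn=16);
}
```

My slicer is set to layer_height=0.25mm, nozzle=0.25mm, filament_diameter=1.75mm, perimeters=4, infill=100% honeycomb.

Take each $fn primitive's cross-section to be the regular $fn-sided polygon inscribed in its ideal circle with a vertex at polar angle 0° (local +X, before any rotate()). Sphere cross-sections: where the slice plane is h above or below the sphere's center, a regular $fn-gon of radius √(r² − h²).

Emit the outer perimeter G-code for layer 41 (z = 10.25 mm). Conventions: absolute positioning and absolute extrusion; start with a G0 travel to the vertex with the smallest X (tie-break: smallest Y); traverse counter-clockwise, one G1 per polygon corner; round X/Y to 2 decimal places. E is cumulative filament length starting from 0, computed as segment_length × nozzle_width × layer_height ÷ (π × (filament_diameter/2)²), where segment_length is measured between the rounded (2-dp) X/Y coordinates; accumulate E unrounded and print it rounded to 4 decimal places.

G0 X-10.50 Y0.00 Z10.25
G1 X-9.70 Y-4.02 E0.1065
G1 X-7.42 Y-7.42 E0.2129
G1 X-4.02 Y-9.70 E0.3193
G1 X0.00 Y-10.50 E0.4258
G1 X4.02 Y-9.70 E0.5323
G1 X7.42 Y-7.42 E0.6386
G1 X9.70 Y-4.02 E0.7450
G1 X10.50 Y0.00 E0.8515
G1 X9.70 Y4.02 E0.9580
G1 X7.42 Y7.42 E1.0644
G1 X4.02 Y9.70 E1.1708
G1 X0.00 Y10.50 E1.2773
G1 X-4.02 Y9.70 E1.3838
G1 X-7.42 Y7.42 E1.4902
G1 X-9.70 Y4.02 E1.5965
G1 X-10.50 Y0.00 E1.7030

At z = 10.25 mm: the sphere: section is a regular 16-gon, circumradius = √(r²−h²) = √(10.5²−0.25²) = 10.497; the cylinder at (9, 13) is absent (z outside [18.5, 32]); the sphere at (13, 13.5) is not intersected at this z (|z−center|=12.750 > r=8); Merging all regions: only the r=10.5 sphere is present, so the union is just that shape — 1 connected region; the sphere at (7.5, -2.5) does not reach this height (|z−center|=10.250 > r=9.5); Taking the union: only that combined region is present, so the union is just that shape — 1 connected region. The outline is a single polygon with 16 vertices. Extrusion per mm of travel: 0.25 × 0.25 / (π × 0.875²) = 0.025984. Accumulating E over each segment gives final E = 1.7030.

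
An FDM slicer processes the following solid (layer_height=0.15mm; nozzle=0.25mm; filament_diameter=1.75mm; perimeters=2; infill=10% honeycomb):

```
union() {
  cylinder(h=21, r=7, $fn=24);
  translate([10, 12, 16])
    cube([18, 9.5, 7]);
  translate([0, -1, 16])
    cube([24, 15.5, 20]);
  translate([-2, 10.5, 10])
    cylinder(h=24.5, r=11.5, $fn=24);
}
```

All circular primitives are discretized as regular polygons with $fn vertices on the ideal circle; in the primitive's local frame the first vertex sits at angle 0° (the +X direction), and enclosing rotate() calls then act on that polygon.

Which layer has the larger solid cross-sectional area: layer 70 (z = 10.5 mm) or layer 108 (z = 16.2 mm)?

layer 108 (z = 16.2 mm)

Layer 70 (z = 10.5): the r=7 cylinder gives a regular 24-gon of circumradius 7 (constant along its height) (area = (24/2)·7.000²·sin(360°/24) = 152.19 mm²); the cube at (10, 12) is not intersected at this z (z outside [16, 23]); the cube at (0, -1) is not intersected at this z (z outside [16, 36]); the r=11.5 cylinder at (-2, 10.5) contributes a regular 24-gon of circumradius 11.5 (area = (24/2)·11.500²·sin(360°/24) = 410.75 mm²); Merging all regions: the regions partially overlap — summed areas 562.93 mm² minus the doubly-counted overlap 76.18 mm² gives 486.75 mm² — area = 486.75 mm². So its area = 486.75 mm². Layer 108 (z = 16.2): the cylinder: section is a regular 24-gon, circumradius r=7 (area = (24/2)·7.000²·sin(360°/24) = 152.19 mm²); the cube at (10, 12) (footprint 18×9.5) is included at this height (area 171.00 mm²); the 24×15.5 cube at (0, -1) contributes its full rectangle (area 372.00 mm²); the cylinder at (-2, 10.5): section is a regular 24-gon, circumradius r=11.5 (area = (24/2)·11.500²·sin(360°/24) = 410.75 mm²); Merging all regions: the regions partially overlap — summed areas 1105.93 mm² minus the doubly-counted overlap 239.29 mm² gives 866.64 mm² — area = 866.64 mm². So its area = 866.64 mm². Layer 108 is larger (866.64 vs 486.75 mm²).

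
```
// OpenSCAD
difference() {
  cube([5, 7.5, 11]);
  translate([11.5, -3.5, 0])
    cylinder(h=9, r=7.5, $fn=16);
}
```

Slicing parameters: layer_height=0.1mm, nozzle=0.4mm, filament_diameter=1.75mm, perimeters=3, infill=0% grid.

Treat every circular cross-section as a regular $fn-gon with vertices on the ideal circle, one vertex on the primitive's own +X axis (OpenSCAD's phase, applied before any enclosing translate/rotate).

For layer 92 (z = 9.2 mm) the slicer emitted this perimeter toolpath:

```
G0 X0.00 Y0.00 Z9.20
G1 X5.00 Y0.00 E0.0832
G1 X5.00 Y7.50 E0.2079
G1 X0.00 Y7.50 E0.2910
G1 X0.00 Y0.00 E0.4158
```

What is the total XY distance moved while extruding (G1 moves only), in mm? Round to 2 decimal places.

Sum the Euclidean lengths of each G1 segment: total = 25.00 mm.

25.00 mm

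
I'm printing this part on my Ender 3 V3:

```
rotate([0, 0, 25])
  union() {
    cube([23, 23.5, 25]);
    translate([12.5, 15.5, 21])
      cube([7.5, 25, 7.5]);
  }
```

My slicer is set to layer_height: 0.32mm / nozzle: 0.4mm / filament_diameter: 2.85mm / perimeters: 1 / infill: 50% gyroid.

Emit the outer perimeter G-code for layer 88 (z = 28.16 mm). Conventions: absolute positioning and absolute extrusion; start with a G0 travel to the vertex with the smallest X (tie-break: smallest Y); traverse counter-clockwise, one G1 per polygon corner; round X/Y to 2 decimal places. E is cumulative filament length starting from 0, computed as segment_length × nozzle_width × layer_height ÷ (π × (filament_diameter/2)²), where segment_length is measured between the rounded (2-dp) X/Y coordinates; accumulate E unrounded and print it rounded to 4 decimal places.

At z = 28.16 mm: the cube is absent (z outside [0, 25]); the cube at (12.5, 15.5) is present — its section is the full 7.5×25 rectangle; Combining (union): only the 7.5×25 cube at (12.5, 15.5) is present, so the union is just that shape — 1 connected region; (rotated 25° about Z; rotation is an isometry so areas/perimeters/island counts are preserved). The outline is a single polygon with 4 vertices. Extrusion per mm of travel: 0.4 × 0.32 / (π × 1.425²) = 0.020065. Accumulating E over each segment gives final E = 1.3045.

G0 X-5.79 Y41.99 Z28.16
G1 X4.78 Y19.33 E0.5017
G1 X11.58 Y22.50 E0.6522
G1 X1.01 Y45.16 E1.1539
G1 X-5.79 Y41.99 E1.3045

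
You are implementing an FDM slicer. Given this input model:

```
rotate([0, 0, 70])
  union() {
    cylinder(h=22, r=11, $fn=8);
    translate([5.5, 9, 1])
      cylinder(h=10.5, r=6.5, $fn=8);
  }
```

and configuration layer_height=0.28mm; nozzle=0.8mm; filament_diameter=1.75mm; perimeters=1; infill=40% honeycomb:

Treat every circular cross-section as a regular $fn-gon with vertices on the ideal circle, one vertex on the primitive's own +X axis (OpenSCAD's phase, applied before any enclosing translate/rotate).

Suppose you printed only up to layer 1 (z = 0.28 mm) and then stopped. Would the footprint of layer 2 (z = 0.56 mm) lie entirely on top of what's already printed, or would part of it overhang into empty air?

entirely on top

Compare the two slices. At z = 0.28: the r=11 cylinder gives a regular 8-gon of circumradius 11 (constant along its height) (area = (8/2)·11.000²·sin(360°/8) = 342.24 mm²); the cylinder at (5.5, 9) does not reach this height (z outside [1, 11.5]); Merging all regions: only the r=11 cylinder is present, so the union is just that shape — area = 342.24 mm²; (whole slice rotated 70° about Z — lengths, areas and connectivity unchanged). At z = 0.56: the cylinder: section is a regular 8-gon, circumradius r=11 (area = (8/2)·11.000²·sin(360°/8) = 342.24 mm²); the cylinder at (5.5, 9) is absent (z outside [1, 11.5]); Taking the union: only the r=11 cylinder is present, so the union is just that shape — area = 342.24 mm²; (whole slice rotated 70° about Z — lengths, areas and connectivity unchanged). Checking containment: the cross-section at z = 0.56 is a subset of the cross-section at z = 0.28.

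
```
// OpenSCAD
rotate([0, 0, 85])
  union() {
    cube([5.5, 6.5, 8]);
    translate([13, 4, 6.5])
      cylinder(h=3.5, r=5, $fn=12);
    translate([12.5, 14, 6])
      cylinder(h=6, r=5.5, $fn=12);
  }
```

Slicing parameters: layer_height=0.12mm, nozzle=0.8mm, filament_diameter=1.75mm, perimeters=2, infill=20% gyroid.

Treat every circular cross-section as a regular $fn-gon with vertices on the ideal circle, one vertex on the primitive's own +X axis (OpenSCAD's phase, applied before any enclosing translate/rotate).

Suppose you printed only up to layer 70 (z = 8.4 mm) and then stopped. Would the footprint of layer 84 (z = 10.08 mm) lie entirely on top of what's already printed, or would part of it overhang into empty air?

Compare the two slices. At z = 8.4: the cube is not intersected at this z (z outside [0, 8]); the r=5 cylinder at (13, 4) gives a regular 12-gon of circumradius 5 (constant along its height) (area = (12/2)·5.000²·sin(360°/12) = 75.00 mm²); the r=5.5 cylinder at (12.5, 14) contributes a regular 12-gon of circumradius 5.5 (area = (12/2)·5.500²·sin(360°/12) = 90.75 mm²); Taking the union: the regions partially overlap — summed areas 165.75 mm² minus the doubly-counted overlap 0.43 mm² gives 165.32 mm² — area = 165.32 mm²; (whole slice rotated 85° about Z — lengths, areas and connectivity unchanged). At z = 10.08: the cube does not reach this height (z outside [0, 8]); the cylinder at (13, 4) is absent (z outside [6.5, 10]); the r=5.5 cylinder at (12.5, 14) contributes a regular 12-gon of circumradius 5.5 (area = (12/2)·5.500²·sin(360°/12) = 90.75 mm²); Taking the union: only the r=5.5 cylinder at (12.5, 14) is present, so the union is just that shape — area = 90.75 mm²; (whole slice rotated 85° about Z — lengths, areas and connectivity unchanged). Checking containment: the cross-section at z = 10.08 is a subset of the cross-section at z = 8.4.

entirely on top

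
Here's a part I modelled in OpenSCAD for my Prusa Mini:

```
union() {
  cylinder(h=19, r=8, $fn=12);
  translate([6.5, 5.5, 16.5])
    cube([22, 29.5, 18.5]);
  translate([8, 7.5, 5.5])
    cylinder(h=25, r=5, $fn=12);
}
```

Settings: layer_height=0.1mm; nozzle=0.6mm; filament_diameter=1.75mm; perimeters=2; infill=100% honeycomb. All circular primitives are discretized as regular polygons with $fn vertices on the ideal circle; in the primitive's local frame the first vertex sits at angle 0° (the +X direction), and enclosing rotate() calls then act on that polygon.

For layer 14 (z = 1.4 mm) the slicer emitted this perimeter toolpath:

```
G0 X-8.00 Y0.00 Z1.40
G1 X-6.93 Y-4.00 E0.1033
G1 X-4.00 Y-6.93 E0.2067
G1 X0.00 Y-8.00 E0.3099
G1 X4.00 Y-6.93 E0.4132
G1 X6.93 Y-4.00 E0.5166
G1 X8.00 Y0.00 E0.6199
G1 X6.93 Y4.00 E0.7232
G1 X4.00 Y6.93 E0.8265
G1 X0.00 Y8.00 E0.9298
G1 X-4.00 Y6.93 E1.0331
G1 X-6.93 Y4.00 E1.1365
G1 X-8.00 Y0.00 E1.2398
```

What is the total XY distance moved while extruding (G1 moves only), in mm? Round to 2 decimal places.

49.70 mm

Sum the Euclidean lengths of each G1 segment: total = 49.70 mm.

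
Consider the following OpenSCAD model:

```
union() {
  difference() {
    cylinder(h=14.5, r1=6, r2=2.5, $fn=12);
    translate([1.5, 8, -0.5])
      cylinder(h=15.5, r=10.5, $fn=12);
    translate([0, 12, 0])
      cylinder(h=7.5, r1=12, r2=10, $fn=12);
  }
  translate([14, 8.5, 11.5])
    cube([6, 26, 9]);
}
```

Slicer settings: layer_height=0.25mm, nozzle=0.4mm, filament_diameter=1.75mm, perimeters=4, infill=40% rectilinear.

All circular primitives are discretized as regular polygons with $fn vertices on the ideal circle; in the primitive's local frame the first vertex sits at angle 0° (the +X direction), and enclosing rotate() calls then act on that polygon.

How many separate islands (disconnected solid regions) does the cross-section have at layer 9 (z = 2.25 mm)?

1

At z = 2.25 mm: the cone: at t=0.155 of its height the radius interpolates to r₁+(r₂−r₁)t = 5.457, giving a regular 12-gon of that circumradius; the cylinder at (1.5, 8): section is a regular 12-gon, circumradius r=10.5; the cone at (0, 12) contributes a regular 12-gon of circumradius 11.400 (interpolated between r1=12 and r2=10 at t=0.300); After the difference (first − rest): starting from the cone, the r=10.5 cylinder at (1.5, 8) partially overlaps it — only the 62.04 mm² overlap (of its 330.75 mm²) is removed, clipping the outline; the cone at (0, 12) misses the remaining region (no effect) — 1 connected region; the cube at (14, 8.5) is absent (z outside [11.5, 20.5]); Combining (union): only that combined region is present, so the union is just that shape — 1 connected region. Overall, the cross-section is a single solid region. Island count = 1.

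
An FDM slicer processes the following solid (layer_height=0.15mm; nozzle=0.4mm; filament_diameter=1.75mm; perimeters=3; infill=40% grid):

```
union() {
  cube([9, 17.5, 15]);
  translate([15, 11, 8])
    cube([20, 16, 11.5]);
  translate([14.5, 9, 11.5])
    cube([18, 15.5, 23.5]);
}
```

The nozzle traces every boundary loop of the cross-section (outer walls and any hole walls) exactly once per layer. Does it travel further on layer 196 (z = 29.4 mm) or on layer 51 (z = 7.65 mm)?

layer 196 (z = 29.4 mm)

Layer 196 (z = 29.4): the cube is not intersected at this z (z outside [0, 15]); the cube at (15, 11) is not intersected at this z (z outside [8, 19.5]); the 18×15.5 cube at (14.5, 9) contributes its full rectangle (perimeter 67.00 mm); Combining (union): only the 18×15.5 cube at (14.5, 9) is present, so the union is just that shape — boundary = 67.00 mm. So its perimeter = 67.00 mm. Layer 51 (z = 7.65): the 9×17.5 cube contributes its full rectangle (perimeter 53.00 mm); the cube at (15, 11) is absent (z outside [8, 19.5]); the cube at (14.5, 9) is not intersected at this z (z outside [11.5, 35]); Combining (union): only the 9×17.5 cube is present, so the union is just that shape — boundary = 53.00 mm. So its perimeter = 53.00 mm. Layer 196 is larger (67.00 vs 53.00 mm).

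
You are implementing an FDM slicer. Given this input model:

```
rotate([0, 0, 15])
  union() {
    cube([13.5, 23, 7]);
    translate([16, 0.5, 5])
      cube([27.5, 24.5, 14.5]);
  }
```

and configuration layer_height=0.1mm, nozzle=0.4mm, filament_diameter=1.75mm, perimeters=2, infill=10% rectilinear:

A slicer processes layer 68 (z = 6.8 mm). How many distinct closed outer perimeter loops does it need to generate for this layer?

At z = 6.8 mm: the cube (footprint 13.5×23) is included at this height; the cube at (16, 0.5) (footprint 27.5×24.5) is included at this height; Taking the union: the 2 present regions are separate (no shared area or edge), so areas and boundary lengths simply add and each stays a separate island — 2 connected regions; (whole slice rotated 15° about Z — lengths, areas and connectivity unchanged). The result has 2 disconnected regions.

2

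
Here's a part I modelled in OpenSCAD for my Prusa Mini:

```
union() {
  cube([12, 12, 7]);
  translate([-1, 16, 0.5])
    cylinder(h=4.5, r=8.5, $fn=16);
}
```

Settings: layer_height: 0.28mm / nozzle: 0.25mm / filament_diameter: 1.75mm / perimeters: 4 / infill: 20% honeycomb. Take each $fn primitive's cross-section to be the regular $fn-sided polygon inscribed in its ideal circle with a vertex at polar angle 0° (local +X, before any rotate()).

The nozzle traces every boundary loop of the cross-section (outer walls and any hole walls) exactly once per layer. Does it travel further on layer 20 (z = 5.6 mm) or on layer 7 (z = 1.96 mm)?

Layer 20 (z = 5.6): the cube is present — its section is the full 12×12 rectangle (perimeter 48.00 mm); the cylinder at (-1, 16) is absent (z outside [0.5, 5]); Combining (union): only the 12×12 cube is present, so the union is just that shape — boundary = 48.00 mm. So its perimeter = 48.00 mm. Layer 7 (z = 1.96): the 12×12 cube contributes its full rectangle (perimeter 48.00 mm); the r=8.5 cylinder at (-1, 16) gives a regular 16-gon of circumradius 8.5 (constant along its height) (perimeter = 2·16·8.500·sin(180°/16) = 53.06 mm); Combining (union): the regions partially overlap (shared area 18.62 mm²), so the edge portions inside another operand are dropped and the merged outline is re-measured after clipping — boundary = 82.38 mm. So its perimeter = 82.38 mm. Layer 7 is larger (82.38 vs 48.00 mm).

layer 7 (z = 1.96 mm)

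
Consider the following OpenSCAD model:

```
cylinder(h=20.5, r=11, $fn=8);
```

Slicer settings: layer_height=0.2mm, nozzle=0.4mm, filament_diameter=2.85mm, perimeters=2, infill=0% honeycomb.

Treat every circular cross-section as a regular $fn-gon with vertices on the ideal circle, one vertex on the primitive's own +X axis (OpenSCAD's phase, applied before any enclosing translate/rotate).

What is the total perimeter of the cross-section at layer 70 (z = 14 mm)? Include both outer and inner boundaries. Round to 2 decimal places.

At z = 14 mm: the r=11 cylinder gives a regular 8-gon of circumradius 11 (constant along its height) (perimeter = 2·8·11.000·sin(180°/8) = 67.35 mm). Overall, the cross-section is a single solid region. Total boundary length (outer) = 67.35 mm.

67.35 mm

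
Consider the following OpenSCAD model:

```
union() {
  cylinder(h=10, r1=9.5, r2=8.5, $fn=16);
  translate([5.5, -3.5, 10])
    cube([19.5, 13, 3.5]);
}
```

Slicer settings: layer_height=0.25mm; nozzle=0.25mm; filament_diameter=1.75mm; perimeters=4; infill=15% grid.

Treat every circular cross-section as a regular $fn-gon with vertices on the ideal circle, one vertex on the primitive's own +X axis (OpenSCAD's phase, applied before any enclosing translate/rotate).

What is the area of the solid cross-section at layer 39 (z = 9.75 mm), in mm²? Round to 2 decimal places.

At z = 9.75 mm: the cone (r1=9.5→r2=8.5) has section circumradius 8.525 here — a regular 16-gon (area = (16/2)·8.525²·sin(360°/16) = 222.49 mm²); the cube at (5.5, -3.5) is not intersected at this z (z outside [10, 13.5]); Combining (union): only the cone is present, so the union is just that shape — area = 222.49 mm². Overall, the cross-section is a single solid region. Net area = 222.49 mm².

222.49 mm²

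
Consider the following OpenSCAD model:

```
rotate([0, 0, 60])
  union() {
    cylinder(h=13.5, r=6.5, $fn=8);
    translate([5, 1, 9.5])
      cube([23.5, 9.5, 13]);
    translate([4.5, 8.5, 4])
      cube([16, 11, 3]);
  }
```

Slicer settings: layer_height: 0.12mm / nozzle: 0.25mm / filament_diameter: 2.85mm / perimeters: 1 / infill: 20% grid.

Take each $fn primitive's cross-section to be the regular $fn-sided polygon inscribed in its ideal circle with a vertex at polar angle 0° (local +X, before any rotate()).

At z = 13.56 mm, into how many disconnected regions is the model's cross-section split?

At z = 13.56 mm: the cylinder is absent (z outside [0, 13.5]); the 23.5×9.5 cube at (5, 1) contributes its full rectangle; the cube at (4.5, 8.5) is not intersected at this z (z outside [4, 7]); Taking the union: only the 23.5×9.5 cube at (5, 1) is present, so the union is just that shape — 1 connected region; (rotated 60° about Z; rotation is an isometry so areas/perimeters/island counts are preserved). The result has 1 disconnected region.

1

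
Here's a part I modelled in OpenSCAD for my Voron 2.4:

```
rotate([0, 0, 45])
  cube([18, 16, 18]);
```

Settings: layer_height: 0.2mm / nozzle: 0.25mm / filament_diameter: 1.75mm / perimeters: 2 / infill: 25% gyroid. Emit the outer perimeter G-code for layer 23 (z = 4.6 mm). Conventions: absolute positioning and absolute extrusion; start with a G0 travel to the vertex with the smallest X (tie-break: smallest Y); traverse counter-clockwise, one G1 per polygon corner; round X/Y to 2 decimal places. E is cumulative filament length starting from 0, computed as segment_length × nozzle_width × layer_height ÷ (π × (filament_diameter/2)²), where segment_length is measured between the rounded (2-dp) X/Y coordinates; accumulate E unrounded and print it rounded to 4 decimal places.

At z = 4.6 mm: the cube is present — its section is the full 18×16 rectangle; (whole slice rotated 45° about Z — lengths, areas and connectivity unchanged). The outline is a single polygon with 4 vertices. Extrusion per mm of travel: 0.25 × 0.2 / (π × 0.875²) = 0.020788. Accumulating E over each segment gives final E = 1.4135.

G0 X-11.31 Y11.31 Z4.60
G1 X0.00 Y0.00 E0.3325
G1 X12.73 Y12.73 E0.7067
G1 X1.41 Y24.04 E1.0394
G1 X-11.31 Y11.31 E1.4135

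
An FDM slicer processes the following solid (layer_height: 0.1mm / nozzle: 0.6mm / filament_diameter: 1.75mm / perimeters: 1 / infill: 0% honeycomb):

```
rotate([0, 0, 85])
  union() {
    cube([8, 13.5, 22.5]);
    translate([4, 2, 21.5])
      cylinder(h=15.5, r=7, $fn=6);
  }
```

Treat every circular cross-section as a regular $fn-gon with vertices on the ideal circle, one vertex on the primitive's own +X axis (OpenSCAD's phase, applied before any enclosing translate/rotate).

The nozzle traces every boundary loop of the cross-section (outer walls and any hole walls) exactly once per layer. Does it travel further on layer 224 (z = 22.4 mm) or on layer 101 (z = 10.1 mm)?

layer 224 (z = 22.4 mm)

Layer 224 (z = 22.4): the 8×13.5 cube contributes its full rectangle (perimeter 43.00 mm); the r=7 cylinder at (4, 2) gives a regular 6-gon of circumradius 7 (constant along its height) (perimeter = 2·6·7.000·sin(180°/6) = 42.00 mm); Taking the union: the regions partially overlap (shared area 64.06 mm²), so the edge portions inside another operand are dropped and the merged outline is re-measured after clipping — boundary = 53.61 mm; (rotated 85° about Z; rotation is an isometry so areas/perimeters/island counts are preserved). So its perimeter = 53.61 mm. Layer 101 (z = 10.1): the cube (footprint 8×13.5) is included at this height (perimeter 43.00 mm); the cylinder at (4, 2) is not intersected at this z (z outside [21.5, 37]); Merging all regions: only the 8×13.5 cube is present, so the union is just that shape — boundary = 43.00 mm; (whole slice rotated 85° about Z — lengths, areas and connectivity unchanged). So its perimeter = 43.00 mm. Layer 224 is larger (53.61 vs 43.00 mm).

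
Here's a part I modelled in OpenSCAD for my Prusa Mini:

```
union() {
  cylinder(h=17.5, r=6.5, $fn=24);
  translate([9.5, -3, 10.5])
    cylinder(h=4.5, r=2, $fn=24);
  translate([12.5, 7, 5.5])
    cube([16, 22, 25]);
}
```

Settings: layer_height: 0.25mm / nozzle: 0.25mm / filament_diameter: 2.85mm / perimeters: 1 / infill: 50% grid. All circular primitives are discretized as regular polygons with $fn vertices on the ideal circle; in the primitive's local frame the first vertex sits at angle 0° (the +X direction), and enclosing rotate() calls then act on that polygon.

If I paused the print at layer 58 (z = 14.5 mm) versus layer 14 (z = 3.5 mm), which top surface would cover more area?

Layer 58 (z = 14.5): the cylinder: section is a regular 24-gon, circumradius r=6.5 (area = (24/2)·6.500²·sin(360°/24) = 131.22 mm²); the r=2 cylinder at (9.5, -3) gives a regular 24-gon of circumradius 2 (constant along its height) (area = (24/2)·2.000²·sin(360°/24) = 12.42 mm²); the cube at (12.5, 7) is present — its section is the full 16×22 rectangle (area 352.00 mm²); Combining (union): the 3 present regions are separate (no shared area or edge), so areas and boundary lengths simply add and each stays a separate island — area = 495.64 mm². So its area = 495.64 mm². Layer 14 (z = 3.5): the r=6.5 cylinder contributes a regular 24-gon of circumradius 6.5 (area = (24/2)·6.500²·sin(360°/24) = 131.22 mm²); the cylinder at (9.5, -3) is not intersected at this z (z outside [10.5, 15]); the cube at (12.5, 7) is absent (z outside [5.5, 30.5]); Merging all regions: only the r=6.5 cylinder is present, so the union is just that shape — area = 131.22 mm². So its area = 131.22 mm². Layer 58 is larger (495.64 vs 131.22 mm²).

layer 58 (z = 14.5 mm)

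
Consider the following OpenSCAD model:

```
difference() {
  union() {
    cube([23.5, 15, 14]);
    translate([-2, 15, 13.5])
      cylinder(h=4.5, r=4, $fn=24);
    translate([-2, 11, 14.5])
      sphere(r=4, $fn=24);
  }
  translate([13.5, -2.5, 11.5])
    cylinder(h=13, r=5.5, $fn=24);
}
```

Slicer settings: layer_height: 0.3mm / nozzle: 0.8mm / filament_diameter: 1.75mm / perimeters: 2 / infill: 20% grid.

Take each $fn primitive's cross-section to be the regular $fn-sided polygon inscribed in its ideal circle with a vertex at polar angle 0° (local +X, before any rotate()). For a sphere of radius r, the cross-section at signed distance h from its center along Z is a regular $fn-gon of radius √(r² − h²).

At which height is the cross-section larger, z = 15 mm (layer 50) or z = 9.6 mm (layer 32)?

Layer 50 (z = 15): the cube is not intersected at this z (z outside [0, 14]); the r=4 cylinder at (-2, 15) contributes a regular 24-gon of circumradius 4 (area = (24/2)·4.000²·sin(360°/24) = 49.69 mm²); the r=4 sphere at (-2, 11) contributes a regular 24-gon of circumradius √(4²−0.5²) = 3.969 (area = (24/2)·3.969²·sin(360°/24) = 48.92 mm²); Merging all regions: the regions partially overlap — summed areas 98.61 mm² minus the doubly-counted overlap 19.01 mm² gives 79.60 mm² — area = 79.60 mm²; the r=5.5 cylinder at (13.5, -2.5) gives a regular 24-gon of circumradius 5.5 (constant along its height) (area = (24/2)·5.500²·sin(360°/24) = 93.95 mm²); Taking the first minus the rest: starting from that combined region (79.60 mm²), the r=5.5 cylinder at (13.5, -2.5) misses the remaining region (no effect) — area = 79.60 mm². So its area = 79.60 mm². Layer 32 (z = 9.6): the cube (footprint 23.5×15) is included at this height (area 352.50 mm²); the cylinder at (-2, 15) does not reach this height (z outside [13.5, 18]); the sphere at (-2, 11) does not reach this height (|z−center|=4.900 > r=4); Combining (union): only the 23.5×15 cube is present, so the union is just that shape — area = 352.50 mm²; the cylinder at (13.5, -2.5) is not intersected at this z (z outside [11.5, 24.5]); Taking the first minus the rest: none of the subtracted shapes is present at this height, so that combined region is unchanged — area = 352.50 mm². So its area = 352.50 mm². Layer 32 is larger (352.50 vs 79.60 mm²).

layer 32 (z = 9.6 mm)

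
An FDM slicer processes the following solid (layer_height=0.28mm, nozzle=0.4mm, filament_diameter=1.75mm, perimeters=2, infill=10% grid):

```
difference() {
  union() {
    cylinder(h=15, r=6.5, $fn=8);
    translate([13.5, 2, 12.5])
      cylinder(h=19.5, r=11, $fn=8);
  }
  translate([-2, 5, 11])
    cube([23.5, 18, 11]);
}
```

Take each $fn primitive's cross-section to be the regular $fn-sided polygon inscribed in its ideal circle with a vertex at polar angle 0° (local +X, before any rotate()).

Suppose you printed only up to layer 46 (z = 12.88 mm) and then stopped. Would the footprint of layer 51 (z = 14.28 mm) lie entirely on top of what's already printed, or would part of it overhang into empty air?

entirely on top

Compare the two slices. At z = 12.88: the r=6.5 cylinder contributes a regular 8-gon of circumradius 6.5 (area = (8/2)·6.500²·sin(360°/8) = 119.50 mm²); the cylinder at (13.5, 2): section is a regular 8-gon, circumradius r=11 (area = (8/2)·11.000²·sin(360°/8) = 342.24 mm²); Merging all regions: the regions partially overlap — summed areas 461.74 mm² minus the doubly-counted overlap 18.04 mm² gives 443.70 mm² — area = 443.70 mm²; the cube at (-2, 5) is present — its section is the full 23.5×18 rectangle (area 423.00 mm²); After the difference (first − rest): starting from the result so far (443.70 mm²), the 23.5×18 cube at (-2, 5) partially overlaps it — only the 110.01 mm² overlap (of its 423.00 mm²) is removed, clipping the outline — area = 333.69 mm². At z = 14.28: the r=6.5 cylinder gives a regular 8-gon of circumradius 6.5 (constant along its height) (area = (8/2)·6.500²·sin(360°/8) = 119.50 mm²); the r=11 cylinder at (13.5, 2) contributes a regular 8-gon of circumradius 11 (area = (8/2)·11.000²·sin(360°/8) = 342.24 mm²); Taking the union: the regions partially overlap — summed areas 461.74 mm² minus the doubly-counted overlap 18.04 mm² gives 443.70 mm² — area = 443.70 mm²; the 23.5×18 cube at (-2, 5) contributes its full rectangle (area 423.00 mm²); After the difference (first − rest): starting from the result so far (443.70 mm²), the 23.5×18 cube at (-2, 5) partially overlaps it — only the 110.01 mm² overlap (of its 423.00 mm²) is removed, clipping the outline — area = 333.69 mm². Checking containment: the cross-section at z = 14.28 is a subset of the cross-section at z = 12.88.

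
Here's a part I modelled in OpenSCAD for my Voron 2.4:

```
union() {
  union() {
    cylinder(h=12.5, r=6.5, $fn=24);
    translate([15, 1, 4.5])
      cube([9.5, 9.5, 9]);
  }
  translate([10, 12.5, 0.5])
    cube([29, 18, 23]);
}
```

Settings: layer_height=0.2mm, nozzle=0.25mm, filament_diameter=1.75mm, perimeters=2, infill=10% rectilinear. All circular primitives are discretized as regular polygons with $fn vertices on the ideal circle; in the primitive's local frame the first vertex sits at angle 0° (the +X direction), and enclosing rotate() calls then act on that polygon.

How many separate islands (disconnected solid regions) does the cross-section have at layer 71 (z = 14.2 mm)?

At z = 14.2 mm: the cylinder does not reach this height (z outside [0, 12.5]); the cube at (15, 1) is absent (z outside [4.5, 13.5]); Merging all regions: nothing is present at this height; the cube at (10, 12.5) (footprint 29×18) is included at this height; Combining (union): only the 29×18 cube at (10, 12.5) is present, so the union is just that shape — 1 connected region. Overall, the cross-section is a single solid region. Island count = 1.

1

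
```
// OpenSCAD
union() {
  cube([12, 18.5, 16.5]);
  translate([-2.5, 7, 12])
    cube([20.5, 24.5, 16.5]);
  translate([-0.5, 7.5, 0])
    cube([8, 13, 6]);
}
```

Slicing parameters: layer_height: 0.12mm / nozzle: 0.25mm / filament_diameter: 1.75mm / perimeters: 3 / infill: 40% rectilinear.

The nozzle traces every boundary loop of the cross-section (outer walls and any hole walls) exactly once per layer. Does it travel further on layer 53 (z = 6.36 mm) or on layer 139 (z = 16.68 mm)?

Layer 53 (z = 6.36): the cube (footprint 12×18.5) is included at this height (perimeter 61.00 mm); the cube at (-2.5, 7) does not reach this height (z outside [12, 28.5]); the cube at (-0.5, 7.5) does not reach this height (z outside [0, 6]); Taking the union: only the 12×18.5 cube is present, so the union is just that shape — boundary = 61.00 mm. So its perimeter = 61.00 mm. Layer 139 (z = 16.68): the cube is absent (z outside [0, 16.5]); the cube at (-2.5, 7) is present — its section is the full 20.5×24.5 rectangle (perimeter 90.00 mm); the cube at (-0.5, 7.5) is not intersected at this z (z outside [0, 6]); Merging all regions: only the 20.5×24.5 cube at (-2.5, 7) is present, so the union is just that shape — boundary = 90.00 mm. So its perimeter = 90.00 mm. Layer 139 is larger (90.00 vs 61.00 mm).

layer 139 (z = 16.68 mm)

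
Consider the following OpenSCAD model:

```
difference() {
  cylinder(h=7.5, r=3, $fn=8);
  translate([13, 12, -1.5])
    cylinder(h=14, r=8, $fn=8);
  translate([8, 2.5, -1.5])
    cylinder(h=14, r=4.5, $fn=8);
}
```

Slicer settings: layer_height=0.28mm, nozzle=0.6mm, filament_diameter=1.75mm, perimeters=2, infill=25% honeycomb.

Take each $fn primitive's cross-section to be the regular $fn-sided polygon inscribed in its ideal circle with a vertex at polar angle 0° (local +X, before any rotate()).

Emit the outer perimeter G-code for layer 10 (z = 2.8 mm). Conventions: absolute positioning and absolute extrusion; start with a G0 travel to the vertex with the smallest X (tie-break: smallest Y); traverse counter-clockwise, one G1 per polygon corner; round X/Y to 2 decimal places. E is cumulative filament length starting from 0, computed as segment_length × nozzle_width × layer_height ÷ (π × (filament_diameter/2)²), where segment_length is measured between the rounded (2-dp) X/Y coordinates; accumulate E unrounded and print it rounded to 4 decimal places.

At z = 2.8 mm: the r=3 cylinder contributes a regular 8-gon of circumradius 3; the r=8 cylinder at (13, 12) gives a regular 8-gon of circumradius 8 (constant along its height); the r=4.5 cylinder at (8, 2.5) gives a regular 8-gon of circumradius 4.5 (constant along its height); After the difference (first − rest): starting from the r=3 cylinder, the r=8 cylinder at (13, 12) misses the remaining region (no effect); the r=4.5 cylinder at (8, 2.5) misses the remaining region (no effect) — 1 connected region. The outline is a single polygon with 8 vertices. Extrusion per mm of travel: 0.6 × 0.28 / (π × 0.875²) = 0.069846. Accumulating E over each segment gives final E = 1.2826.

G0 X-3.00 Y0.00 Z2.80
G1 X-2.12 Y-2.12 E0.1603
G1 X0.00 Y-3.00 E0.3206
G1 X2.12 Y-2.12 E0.4810
G1 X3.00 Y0.00 E0.6413
G1 X2.12 Y2.12 E0.8016
G1 X0.00 Y3.00 E0.9619
G1 X-2.12 Y2.12 E1.1223
G1 X-3.00 Y0.00 E1.2826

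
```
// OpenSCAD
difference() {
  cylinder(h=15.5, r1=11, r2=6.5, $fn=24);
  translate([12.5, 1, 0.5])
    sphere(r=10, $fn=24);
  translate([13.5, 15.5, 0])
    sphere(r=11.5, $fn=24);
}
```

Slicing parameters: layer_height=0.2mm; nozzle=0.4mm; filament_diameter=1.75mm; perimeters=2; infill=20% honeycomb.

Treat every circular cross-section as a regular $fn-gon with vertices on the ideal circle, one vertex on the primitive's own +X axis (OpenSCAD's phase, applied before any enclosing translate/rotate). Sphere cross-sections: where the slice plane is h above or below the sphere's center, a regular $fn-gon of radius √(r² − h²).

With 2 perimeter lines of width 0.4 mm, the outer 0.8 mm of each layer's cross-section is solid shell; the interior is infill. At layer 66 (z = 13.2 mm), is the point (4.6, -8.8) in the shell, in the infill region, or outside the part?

At z = 13.2 mm: the cone contributes a regular 24-gon of circumradius 7.168 (interpolated between r1=11 and r2=6.5 at t=0.852); the sphere at (12.5, 1) is absent (|z−center|=12.700 > r=10); the sphere at (13.5, 15.5) does not reach this height (|z−center|=13.200 > r=11.5); After the difference (first − rest): none of the subtracted shapes is present at this height, so the cone is unchanged — 1 connected region. Overall, the cross-section is a single solid region. The nearest boundary edge runs (1.86, -6.92)→(3.58, -6.21); distance from the point to it = 2.78 mm. The point is not inside any of the regions above, so it lies outside the cross-section (2.78 mm from the nearest boundary).

outside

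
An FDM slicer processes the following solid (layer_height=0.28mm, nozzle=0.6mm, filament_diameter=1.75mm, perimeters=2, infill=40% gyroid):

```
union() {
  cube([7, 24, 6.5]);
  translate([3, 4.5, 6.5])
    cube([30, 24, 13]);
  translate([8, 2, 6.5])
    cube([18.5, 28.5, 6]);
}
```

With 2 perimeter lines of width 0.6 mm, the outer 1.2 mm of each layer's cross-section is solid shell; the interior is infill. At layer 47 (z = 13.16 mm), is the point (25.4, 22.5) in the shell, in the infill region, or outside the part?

At z = 13.16 mm: the cube is absent (z outside [0, 6.5]); the cube at (3, 4.5) is present — its section is the full 30×24 rectangle; the cube at (8, 2) is absent (z outside [6.5, 12.5]); Merging all regions: only the 30×24 cube at (3, 4.5) is present, so the union is just that shape — 1 connected region. Overall, the cross-section is a single solid region. The nearest boundary edge runs (33.00, 28.50)→(3.00, 28.50); distance from the point to it = 6.00 mm. The point is inside the cross-section and 6.00 mm from the nearest boundary — more than the 1.2 mm shell width (2 × 0.6), so it's in the infill interior.

infill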